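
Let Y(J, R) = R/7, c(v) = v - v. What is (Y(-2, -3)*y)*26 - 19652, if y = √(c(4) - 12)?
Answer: -19652 - 156*I*√3/7 ≈ -19652.0 - 38.6*I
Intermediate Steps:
c(v) = 0
Y(J, R) = R/7 (Y(J, R) = R*(⅐) = R/7)
y = 2*I*√3 (y = √(0 - 12) = √(-12) = 2*I*√3 ≈ 3.4641*I)
(Y(-2, -3)*y)*26 - 19652 = (((⅐)*(-3))*(2*I*√3))*26 - 19652 = -6*I*√3/7*26 - 19652 = -156*I*√3/7 - 19652 = -19652 - 156*I*√3/7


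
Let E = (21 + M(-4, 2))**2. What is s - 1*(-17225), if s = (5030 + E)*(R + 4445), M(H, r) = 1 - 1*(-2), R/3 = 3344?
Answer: 81175287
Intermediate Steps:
R = 10032 (R = 3*3344 = 10032)
M(H, r) = 3 (M(H, r) = 1 + 2 = 3)
E = 576 (E = (21 + 3)**2 = 24**2 = 576)
s = 81158062 (s = (5030 + 576)*(10032 + 4445) = 5606*14477 = 81158062)
s - 1*(-17225) = 81158062 - 1*(-17225) = 81158062 + 17225 = 81175287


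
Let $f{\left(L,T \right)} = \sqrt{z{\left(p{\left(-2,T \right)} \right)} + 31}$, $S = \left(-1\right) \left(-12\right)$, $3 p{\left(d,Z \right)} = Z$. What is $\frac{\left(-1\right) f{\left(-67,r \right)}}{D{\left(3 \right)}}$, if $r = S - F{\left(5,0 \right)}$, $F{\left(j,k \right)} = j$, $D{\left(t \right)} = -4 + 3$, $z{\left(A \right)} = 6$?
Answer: $\sqrt{37} \approx 6.0828$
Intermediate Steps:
$p{\left(d,Z \right)} = \frac{Z}{3}$
$D{\left(t \right)} = -1$
$S = 12$
$r = 7$ ($r = 12 - 5 = 7$)
$f{\left(L,T \right)} = \sqrt{37}$ ($f{\left(L,T \right)} = \sqrt{6 + 31} = \sqrt{37}$)
$\frac{\left(-1\right) f{\left(-67,r \right)}}{D{\left(3 \right)}} = \frac{\left(-1\right) \sqrt{37}}{-1} = - \sqrt{37} \left(-1\right) = \sqrt{37}$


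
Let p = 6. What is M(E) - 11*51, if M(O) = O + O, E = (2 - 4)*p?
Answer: -585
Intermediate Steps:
E = -12 (E = (2 - 4)*6 = -2*6 = -12)
M(O) = 2*O
M(E) - 11*51 = 2*(-12) - 11*51 = -24 - 561 = -585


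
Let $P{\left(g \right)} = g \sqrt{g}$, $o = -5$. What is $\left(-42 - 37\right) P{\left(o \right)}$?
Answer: $395 i \sqrt{5} \approx 883.25 i$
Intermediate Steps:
$P{\left(g \right)} = g^{\frac{3}{2}}$
$\left(-42 - 37\right) P{\left(o \right)} = \left(-42 - 37\right) \left(-5\right)^{\frac{3}{2}} = - 79 \left(- 5 i \sqrt{5}\right) = 395 i \sqrt{5}$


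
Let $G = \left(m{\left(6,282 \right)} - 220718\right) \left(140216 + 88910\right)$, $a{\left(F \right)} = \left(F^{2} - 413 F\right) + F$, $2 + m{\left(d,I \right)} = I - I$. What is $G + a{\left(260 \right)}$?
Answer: $-50572730240$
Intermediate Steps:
$m{\left(d,I \right)} = -2$ ($m{\left(d,I \right)} = -2 + \left(I - I\right) = -2 + 0 = -2$)
$a{\left(F \right)} = F^{2} - 412 F$
$G = -50572690720$ ($G = \left(-2 - 220718\right) \left(140216 + 88910\right) = \left(-220720\right) 229126 = -50572690720$)
$G + a{\left(260 \right)} = -50572690720 + 260 \left(-412 + 260\right) = -50572690720 + 260 \left(-152\right) = -50572690720 - 39520 = -50572730240$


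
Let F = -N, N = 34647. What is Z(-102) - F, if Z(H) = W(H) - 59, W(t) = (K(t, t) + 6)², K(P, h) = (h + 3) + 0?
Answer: 43237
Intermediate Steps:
K(P, h) = 3 + h (K(P, h) = (3 + h) + 0 = 3 + h)
W(t) = (9 + t)² (W(t) = ((3 + t) + 6)² = (9 + t)²)
F = -34647 (F = -1*34647 = -34647)
Z(H) = -59 + (9 + H)² (Z(H) = (9 + H)² - 59 = -59 + (9 + H)²)
Z(-102) - F = (-59 + (9 - 102)²) - 1*(-34647) = (-59 + (-93)²) + 34647 = (-59 + 8649) + 34647 = 8590 + 34647 = 43237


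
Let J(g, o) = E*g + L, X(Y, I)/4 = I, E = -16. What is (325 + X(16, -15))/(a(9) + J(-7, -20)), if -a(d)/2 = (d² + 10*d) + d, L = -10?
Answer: -265/258 ≈ -1.0271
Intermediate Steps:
X(Y, I) = 4*I
J(g, o) = -10 - 16*g (J(g, o) = -16*g - 10 = -10 - 16*g)
a(d) = -22*d - 2*d² (a(d) = -2*((d² + 10*d) + d) = -2*(d² + 11*d) = -22*d - 2*d²)
(325 + X(16, -15))/(a(9) + J(-7, -20)) = (325 + 4*(-15))/(-2*9*(11 + 9) + (-10 - 16*(-7))) = (325 - 60)/(-2*9*20 + (-10 + 112)) = 265/(-360 + 102) = 265/(-258) = 265*(-1/258) = -265/258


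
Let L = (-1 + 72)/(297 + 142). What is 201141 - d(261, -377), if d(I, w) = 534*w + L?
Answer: 176679430/439 ≈ 4.0246e+5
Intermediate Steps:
L = 71/439 ≈ 0.16173
d(I, w) = 71/439 + 534*w (d(I, w) = 534*w + 71/439 = 71/439 + 534*w)
201141 - d(261, -377) = 201141 - (71/439 + 534*(-377)) = 201141 - (71/439 - 201318) = 201141 - 1*(-88378531/439) = 201141 + 88378531/439 = 176679430/439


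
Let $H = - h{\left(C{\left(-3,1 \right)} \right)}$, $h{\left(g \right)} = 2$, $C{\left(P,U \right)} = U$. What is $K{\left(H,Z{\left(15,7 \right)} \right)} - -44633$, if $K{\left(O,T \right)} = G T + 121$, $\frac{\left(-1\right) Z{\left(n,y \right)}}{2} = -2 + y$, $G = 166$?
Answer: $43094$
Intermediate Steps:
$Z{\left(n,y \right)} = 4 - 2 y$ ($Z{\left(n,y \right)} = - 2 \left(-2 + y\right) = 4 - 2 y$)
$H = -2$ ($H = \left(-1\right) 2 = -2$)
$K{\left(O,T \right)} = 121 + 166 T$ ($K{\left(O,T \right)} = 166 T + 121 = 121 + 166 T$)
$K{\left(H,Z{\left(15,7 \right)} \right)} - -44633 = \left(121 + 166 \left(4 - 14\right)\right) - -44633 = \left(121 + 166 \left(4 - 14\right)\right) + 44633 = \left(121 + 166 \left(-10\right)\right) + 44633 = \left(121 - 1660\right) + 44633 = -1539 + 44633 = 43094$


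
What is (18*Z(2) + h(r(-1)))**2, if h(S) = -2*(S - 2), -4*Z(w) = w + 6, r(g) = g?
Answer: 900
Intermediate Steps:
Z(w) = -3/2 - w/4 (Z(w) = -(w + 6)/4 = -(6 + w)/4 = -3/2 - w/4)
h(S) = 4 - 2*S (h(S) = -2*(-2 + S) = 4 - 2*S)
(18*Z(2) + h(r(-1)))**2 = (18*(-3/2 - 1/4*2) + (4 - 2*(-1)))**2 = (18*(-3/2 - 1/2) + (4 + 2))**2 = (18*(-2) + 6)**2 = (-36 + 6)**2 = (-30)**2 = 900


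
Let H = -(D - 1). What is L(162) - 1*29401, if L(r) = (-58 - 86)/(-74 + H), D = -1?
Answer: -29399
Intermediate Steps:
H = 2 (H = -(-1 - 1) = -1*(-2) = 2)
L(r) = 2 (L(r) = (-58 - 86)/(-74 + 2) = -144/(-72) = -144*(-1/72) = 2)
L(162) - 1*29401 = 2 - 1*29401 = 2 - 29401 = -29399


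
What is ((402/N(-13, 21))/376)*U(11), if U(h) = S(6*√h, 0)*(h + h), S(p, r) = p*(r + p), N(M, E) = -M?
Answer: 437778/611 ≈ 716.49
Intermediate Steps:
S(p, r) = p*(p + r)
U(h) = 72*h² (U(h) = ((6*√h)*(6*√h + 0))*(h + h) = ((6*√h)*(6*√h))*(2*h) = (36*h)*(2*h) = 72*h²)
((402/N(-13, 21))/376)*U(11) = ((402/((-1*(-13))))/376)*(72*11²) = ((402/13)*(1/376))*(72*121) = ((402*(1/13))*(1/376))*8712 = ((402/13)*(1/376))*8712 = (201/2444)*8712 = 437778/611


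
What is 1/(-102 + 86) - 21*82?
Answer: -27553/16 ≈ -1722.1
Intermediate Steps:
1/(-102 + 86) - 21*82 = 1/(-16) - 1722 = -1/16 - 1722 = -27553/16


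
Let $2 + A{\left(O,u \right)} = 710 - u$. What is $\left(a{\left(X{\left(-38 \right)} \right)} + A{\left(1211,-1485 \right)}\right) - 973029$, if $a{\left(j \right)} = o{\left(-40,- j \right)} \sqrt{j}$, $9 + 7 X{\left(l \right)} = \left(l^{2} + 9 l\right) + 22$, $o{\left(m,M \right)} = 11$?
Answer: $-970836 + \frac{11 \sqrt{7805}}{7} \approx -9.707 \cdot 10^{5}$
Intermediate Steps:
$A{\left(O,u \right)} = 708 - u$ ($A{\left(O,u \right)} = -2 - \left(-710 + u\right) = 708 - u$)
$X{\left(l \right)} = \frac{13}{7} + \frac{l^{2}}{7} + \frac{9 l}{7}$ ($X{\left(l \right)} = - \frac{9}{7} + \frac{\left(l^{2} + 9 l\right) + 22}{7} = - \frac{9}{7} + \frac{22 + l^{2} + 9 l}{7} = - \frac{9}{7} + \left(\frac{22}{7} + \frac{l^{2}}{7} + \frac{9 l}{7}\right) = \frac{13}{7} + \frac{l^{2}}{7} + \frac{9 l}{7}$)
$a{\left(j \right)} = 11 \sqrt{j}$
$\left(a{\left(X{\left(-38 \right)} \right)} + A{\left(1211,-1485 \right)}\right) - 973029 = \left(11 \sqrt{\frac{13}{7} + \frac{\left(-38\right)^{2}}{7} + \frac{9}{7} \left(-38\right)} + \left(708 - -1485\right)\right) - 973029 = \left(11 \sqrt{\frac{13}{7} + \frac{1}{7} \cdot 1444 - \frac{342}{7}} + \left(708 + 1485\right)\right) - 973029 = \left(11 \sqrt{\frac{13}{7} + \frac{1444}{7} - \frac{342}{7}} + 2193\right) - 973029 = \left(11 \sqrt{\frac{1115}{7}} + 2193\right) - 973029 = \left(11 \frac{\sqrt{7805}}{7} + 2193\right) - 973029 = \left(\frac{11 \sqrt{7805}}{7} + 2193\right) - 973029 = \left(2193 + \frac{11 \sqrt{7805}}{7}\right) - 973029 = -970836 + \frac{11 \sqrt{7805}}{7}$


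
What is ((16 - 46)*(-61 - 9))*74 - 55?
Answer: 155345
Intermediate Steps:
((16 - 46)*(-61 - 9))*74 - 55 = -30*(-70)*74 - 55 = 2100*74 - 55 = 155400 - 55 = 155345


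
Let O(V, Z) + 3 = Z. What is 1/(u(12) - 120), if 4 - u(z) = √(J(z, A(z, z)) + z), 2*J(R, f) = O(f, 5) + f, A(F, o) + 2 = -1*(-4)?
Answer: -58/6721 + √14/13442 ≈ -0.0083513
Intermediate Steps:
A(F, o) = 2 (A(F, o) = -2 - 1*(-4) = -2 + 4 = 2)
O(V, Z) = -3 + Z
J(R, f) = 1 + f/2 (J(R, f) = ((-3 + 5) + f)/2 = (2 + f)/2 = 1 + f/2)
u(z) = 4 - √(2 + z) (u(z) = 4 - √((1 + (½)*2) + z) = 4 - √((1 + 1) + z) = 4 - √(2 + z))
1/(u(12) - 120) = 1/((4 - √(2 + 12)) - 120) = 1/((4 - √14) - 120) = 1/(-116 - √14)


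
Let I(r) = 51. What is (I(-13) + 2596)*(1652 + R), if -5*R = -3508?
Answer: 31149896/5 ≈ 6.2300e+6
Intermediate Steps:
R = 3508/5 (R = -1/5*(-3508) = 3508/5 ≈ 701.60)
(I(-13) + 2596)*(1652 + R) = (51 + 2596)*(1652 + 3508/5) = 2647*(11768/5) = 31149896/5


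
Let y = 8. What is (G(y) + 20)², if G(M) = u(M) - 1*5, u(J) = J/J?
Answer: 256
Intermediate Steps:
u(J) = 1
G(M) = -4 (G(M) = 1 - 1*5 = 1 - 5 = -4)
(G(y) + 20)² = (-4 + 20)² = 16² = 256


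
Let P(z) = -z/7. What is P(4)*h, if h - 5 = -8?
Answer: 12/7 ≈ 1.7143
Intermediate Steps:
h = -3 (h = 5 - 8 = -3)
P(z) = -z/7
P(4)*h = -⅐*4*(-3) = -4/7*(-3) = 12/7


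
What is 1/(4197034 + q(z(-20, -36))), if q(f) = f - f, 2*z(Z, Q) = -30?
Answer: 1/4197034 ≈ 2.3826e-7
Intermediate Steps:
z(Z, Q) = -15 (z(Z, Q) = (½)*(-30) = -15)
q(f) = 0
1/(4197034 + q(z(-20, -36))) = 1/(4197034 + 0) = 1/4197034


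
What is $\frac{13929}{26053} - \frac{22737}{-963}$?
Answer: $\frac{201926896}{8363013} \approx 24.145$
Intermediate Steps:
$\frac{13929}{26053} - \frac{22737}{-963} = 13929 \cdot \frac{1}{26053} - - \frac{7579}{321} = \frac{13929}{26053} + \frac{7579}{321} = \frac{201926896}{8363013}$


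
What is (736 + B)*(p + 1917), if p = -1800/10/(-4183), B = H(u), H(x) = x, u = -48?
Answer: 5517065808/4183 ≈ 1.3189e+6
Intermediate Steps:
B = -48
p = 180/4183 (p = -1800/10*(-1/4183) = -300*⅗*(-1/4183) = -180*(-1/4183) = 180/4183 ≈ 0.043031)
(736 + B)*(p + 1917) = (736 - 48)*(180/4183 + 1917) = 688*(8018991/4183) = 5517065808/4183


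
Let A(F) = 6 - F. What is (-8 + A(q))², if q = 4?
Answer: 36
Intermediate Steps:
(-8 + A(q))² = (-8 + (6 - 1*4))² = (-8 + (6 - 4))² = (-8 + 2)² = (-6)² = 36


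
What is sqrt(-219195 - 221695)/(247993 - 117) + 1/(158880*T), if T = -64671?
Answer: -1/10274928480 + I*sqrt(440890)/247876 ≈ -9.7324e-11 + 0.0026787*I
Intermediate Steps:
sqrt(-219195 - 221695)/(247993 - 117) + 1/(158880*T) = sqrt(-219195 - 221695)/(247993 - 117) + 1/(158880*(-64671)) = sqrt(-440890)/247876 + (1/158880)*(-1/64671) = (I*sqrt(440890))*(1/247876) - 1/10274928480 = I*sqrt(440890)/247876 - 1/10274928480 = -1/10274928480 + I*sqrt(440890)/247876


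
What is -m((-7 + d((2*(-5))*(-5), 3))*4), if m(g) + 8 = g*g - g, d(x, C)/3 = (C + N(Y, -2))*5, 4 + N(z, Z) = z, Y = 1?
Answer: -804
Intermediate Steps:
N(z, Z) = -4 + z
d(x, C) = -45 + 15*C (d(x, C) = 3*((C + (-4 + 1))*5) = 3*((C - 3)*5) = 3*((-3 + C)*5) = 3*(-15 + 5*C) = -45 + 15*C)
m(g) = -8 + g² - g (m(g) = -8 + (g*g - g) = -8 + (g² - g) = -8 + g² - g)
-m((-7 + d((2*(-5))*(-5), 3))*4) = -(-8 + ((-7 + (-45 + 15*3))*4)² - (-7 + (-45 + 15*3))*4) = -(-8 + ((-7 + (-45 + 45))*4)² - (-7 + (-45 + 45))*4) = -(-8 + ((-7 + 0)*4)² - (-7 + 0)*4) = -(-8 + (-7*4)² - (-7)*4) = -(-8 + (-28)² - 1*(-28)) = -(-8 + 784 + 28) = -1*804 = -804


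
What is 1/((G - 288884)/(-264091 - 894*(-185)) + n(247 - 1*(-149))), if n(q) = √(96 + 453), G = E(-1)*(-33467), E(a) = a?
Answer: -8403304439/1761019446420 + 9741887401*√61/1761019446420 ≈ 0.038434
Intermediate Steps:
G = 33467 (G = -1*(-33467) = 33467)
n(q) = 3*√61 (n(q) = √549 = 3*√61)
1/((G - 288884)/(-264091 - 894*(-185)) + n(247 - 1*(-149))) = 1/((33467 - 288884)/(-264091 - 894*(-185)) + 3*√61) = 1/(-255417/(-264091 + 165390) + 3*√61) = 1/(-255417/(-98701) + 3*√61) = 1/(-255417*(-1/98701) + 3*√61) = 1/(255417/98701 + 3*√61)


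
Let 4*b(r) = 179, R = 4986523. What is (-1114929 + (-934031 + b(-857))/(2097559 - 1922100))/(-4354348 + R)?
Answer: -260833681863/147894391100 ≈ -1.7636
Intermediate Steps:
b(r) = 179/4 (b(r) = (1/4)*179 = 179/4)
(-1114929 + (-934031 + b(-857))/(2097559 - 1922100))/(-4354348 + R) = (-1114929 + (-934031 + 179/4)/(2097559 - 1922100))/(-4354348 + 4986523) = (-1114929 - 3735945/4/175459)/632175 = (-1114929 - 3735945/4*1/175459)*(1/632175) = (-1114929 - 3735945/701836)*(1/632175) = -782501045589/701836*1/632175 = -260833681863/147894391100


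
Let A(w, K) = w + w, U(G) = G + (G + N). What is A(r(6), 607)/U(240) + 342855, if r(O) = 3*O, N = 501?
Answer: 37371199/109 ≈ 3.4286e+5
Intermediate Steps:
U(G) = 501 + 2*G (U(G) = G + (G + 501) = G + (501 + G) = 501 + 2*G)
A(w, K) = 2*w
A(r(6), 607)/U(240) + 342855 = (2*(3*6))/(501 + 2*240) + 342855 = (2*18)/(501 + 480) + 342855 = 36/981 + 342855 = 36*(1/981) + 342855 = 4/109 + 342855 = 37371199/109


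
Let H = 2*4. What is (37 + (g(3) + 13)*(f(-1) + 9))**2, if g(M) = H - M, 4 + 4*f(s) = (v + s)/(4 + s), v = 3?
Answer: 33856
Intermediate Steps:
f(s) = -1 + (3 + s)/(4*(4 + s)) (f(s) = -1 + ((3 + s)/(4 + s))/4 = -1 + (3 + s)/(4*(4 + s)))
H = 8
g(M) = 8 - M
(37 + (g(3) + 13)*(f(-1) + 9))**2 = (37 + ((8 - 1*3) + 13)*((-13 - 3*(-1))/(4*(4 - 1)) + 9))**2 = (37 + ((8 - 3) + 13)*((1/4)*(-13 + 3)/3 + 9))**2 = (37 + (5 + 13)*((1/4)*(1/3)*(-10) + 9))**2 = (37 + 18*(-5/6 + 9))**2 = (37 + 18*(49/6))**2 = (37 + 147)**2 = 184**2 = 33856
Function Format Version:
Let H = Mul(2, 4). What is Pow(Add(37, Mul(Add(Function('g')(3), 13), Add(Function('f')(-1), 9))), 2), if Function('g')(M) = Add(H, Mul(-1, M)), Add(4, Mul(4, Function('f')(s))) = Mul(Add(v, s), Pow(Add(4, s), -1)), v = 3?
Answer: 33856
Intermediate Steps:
Function('f')(s) = Add(-1, Mul(Rational(1, 4), Pow(Add(4, s), -1), Add(3, s))) (Function('f')(s) = Add(-1, Mul(Rational(1, 4), Mul(Add(3, s), Pow(Add(4, s), -1)))) = Add(-1, Mul(Rational(1, 4), Mul(Pow(Add(4, s), -1), Add(3, s)))) = Add(-1, Mul(Rational(1, 4), Pow(Add(4, s), -1), Add(3, s))))
H = 8
Function('g')(M) = Add(8, Mul(-1, M))
Pow(Add(37, Mul(Add(Function('g')(3), 13), Add(Function('f')(-1), 9))), 2) = Pow(Add(37, Mul(Add(Add(8, Mul(-1, 3)), 13), Add(Mul(Rational(1, 4), Pow(Add(4, -1), -1), Add(-13, Mul(-3, -1))), 9))), 2) = Pow(Add(37, Mul(Add(Add(8, -3), 13), Add(Mul(Rational(1, 4), Pow(3, -1), Add(-13, 3)), 9))), 2) = Pow(Add(37, Mul(Add(5, 13), Add(Mul(Rational(1, 4), Rational(1, 3), -10), 9))), 2) = Pow(Add(37, Mul(18, Add(Rational(-5, 6), 9))), 2) = Pow(Add(37, Mul(18, Rational(49, 6))), 2) = Pow(Add(37, 147), 2) = Pow(184, 2) = 33856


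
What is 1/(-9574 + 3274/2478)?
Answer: -1239/11860549 ≈ -0.00010446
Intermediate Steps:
1/(-9574 + 3274/2478) = 1/(-9574 + 3274*(1/2478)) = 1/(-9574 + 1637/1239) = 1/(-11860549/1239) = -1239/11860549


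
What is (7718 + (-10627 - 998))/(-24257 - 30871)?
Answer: 3907/55128 ≈ 0.070871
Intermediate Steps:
(7718 + (-10627 - 998))/(-24257 - 30871) = (7718 - 11625)/(-55128) = -3907*(-1/55128) = 3907/55128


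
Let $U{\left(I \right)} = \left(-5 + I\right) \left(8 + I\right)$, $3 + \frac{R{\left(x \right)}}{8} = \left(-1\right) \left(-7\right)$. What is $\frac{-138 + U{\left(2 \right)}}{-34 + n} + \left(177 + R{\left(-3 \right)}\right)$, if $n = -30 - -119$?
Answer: $\frac{11327}{55} \approx 205.95$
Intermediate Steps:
$n = 89$ ($n = -30 + 119 = 89$)
$R{\left(x \right)} = 32$ ($R{\left(x \right)} = -24 + 8 \left(\left(-1\right) \left(-7\right)\right) = -24 + 8 \cdot 7 = -24 + 56 = 32$)
$\frac{-138 + U{\left(2 \right)}}{-34 + n} + \left(177 + R{\left(-3 \right)}\right) = \frac{-138 + \left(-40 + 2^{2} + 3 \cdot 2\right)}{-34 + 89} + \left(177 + 32\right) = \frac{-138 + \left(-40 + 4 + 6\right)}{55} + 209 = \left(-138 - 30\right) \frac{1}{55} + 209 = \left(-168\right) \frac{1}{55} + 209 = - \frac{168}{55} + 209 = \frac{11327}{55}$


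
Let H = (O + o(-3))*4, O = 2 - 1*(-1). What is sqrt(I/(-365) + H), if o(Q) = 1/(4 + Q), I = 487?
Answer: sqrt(1953845)/365 ≈ 3.8296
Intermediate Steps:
O = 3 (O = 2 + 1 = 3)
H = 16 (H = (3 + 1/(4 - 3))*4 = (3 + 1/1)*4 = (3 + 1)*4 = 4*4 = 16)
sqrt(I/(-365) + H) = sqrt(487/(-365) + 16) = sqrt(487*(-1/365) + 16) = sqrt(-487/365 + 16) = sqrt(5353/365) = sqrt(1953845)/365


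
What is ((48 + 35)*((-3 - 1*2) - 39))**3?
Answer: -48707103808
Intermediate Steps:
((48 + 35)*((-3 - 1*2) - 39))**3 = (83*((-3 - 2) - 39))**3 = (83*(-5 - 39))**3 = (83*(-44))**3 = (-3652)**3 = -48707103808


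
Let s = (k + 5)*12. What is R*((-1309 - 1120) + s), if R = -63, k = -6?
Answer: 153783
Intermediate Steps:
s = -12 (s = (-6 + 5)*12 = -1*12 = -12)
R*((-1309 - 1120) + s) = -63*((-1309 - 1120) - 12) = -63*(-2429 - 12) = -63*(-2441) = 153783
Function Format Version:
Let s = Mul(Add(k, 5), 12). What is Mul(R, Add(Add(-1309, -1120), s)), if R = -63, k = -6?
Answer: 153783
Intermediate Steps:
s = -12 (s = Mul(Add(-6, 5), 12) = Mul(-1, 12) = -12)
Mul(R, Add(Add(-1309, -1120), s)) = Mul(-63, Add(Add(-1309, -1120), -12)) = Mul(-63, Add(-2429, -12)) = Mul(-63, -2441) = 153783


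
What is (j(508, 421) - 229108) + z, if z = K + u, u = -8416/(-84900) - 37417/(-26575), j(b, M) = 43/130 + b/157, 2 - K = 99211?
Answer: -6047426782117379/18419759670 ≈ -3.2831e+5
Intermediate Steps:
K = -99209 (K = 2 - 1*99211 = 2 - 99211 = -99209)
j(b, M) = 43/130 + b/157 (j(b, M) = 43*(1/130) + b*(1/157) = 43/130 + b/157)
u = 6800717/4512435 (u = -8416*(-1/84900) - 37417*(-1/26575) = 2104/21225 + 37417/26575 = 6800717/4512435 ≈ 1.5071)
z = -447667363198/4512435 (z = -99209 + 6800717/4512435 = -447667363198/4512435 ≈ -99208.)
(j(508, 421) - 229108) + z = ((43/130 + (1/157)*508) - 229108) - 447667363198/4512435 = ((43/130 + 508/157) - 229108) - 447667363198/4512435 = (72791/20410 - 229108) - 447667363198/4512435 = -4676021489/20410 - 447667363198/4512435 = -6047426782117379/18419759670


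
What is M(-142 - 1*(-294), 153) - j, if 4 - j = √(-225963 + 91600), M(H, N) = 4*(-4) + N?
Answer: 133 + I*√134363 ≈ 133.0 + 366.56*I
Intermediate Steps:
M(H, N) = -16 + N
j = 4 - I*√134363 (j = 4 - √(-225963 + 91600) = 4 - √(-134363) = 4 - I*√134363 ≈ 4.0 - 366.56*I)
M(-142 - 1*(-294), 153) - j = (-16 + 153) - (4 - I*√134363) = 137 + (-4 + I*√134363) = 133 + I*√134363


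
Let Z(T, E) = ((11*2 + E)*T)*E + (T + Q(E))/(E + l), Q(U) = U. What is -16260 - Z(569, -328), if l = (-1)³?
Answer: -18794339267/329 ≈ -5.7126e+7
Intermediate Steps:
l = -1
Z(T, E) = (E + T)/(-1 + E) + E*T*(22 + E) (Z(T, E) = ((11*2 + E)*T)*E + (T + E)/(E - 1) = ((22 + E)*T)*E + (E + T)/(-1 + E) = (T*(22 + E))*E + (E + T)/(-1 + E) = E*T*(22 + E) + (E + T)/(-1 + E) = (E + T)/(-1 + E) + E*T*(22 + E))
-16260 - Z(569, -328) = -16260 - (-328 + 569 + 569*(-328)³ - 22*(-328)*569 + 21*569*(-328)²)/(-1 - 328) = -16260 - (-328 + 569 + 569*(-35287552) + 4105904 + 21*569*107584)/(-329) = -16260 - (-1)*(-328 + 569 - 20078617088 + 4105904 + 1285521216)/329 = -16260 - (-1)*(-18788989727)/329 = -16260 - 1*18788989727/329 = -16260 - 18788989727/329 = -18794339267/329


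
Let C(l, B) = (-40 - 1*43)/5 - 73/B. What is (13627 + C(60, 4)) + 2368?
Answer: 319203/20 ≈ 15960.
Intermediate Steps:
C(l, B) = -83/5 - 73/B (C(l, B) = (-40 - 43)*(1/5) - 73/B = -83*1/5 - 73/B = -83/5 - 73/B)
(13627 + C(60, 4)) + 2368 = (13627 + (-83/5 - 73/4)) + 2368 = (13627 - 697/20) + 2368 = 271843/20 + 2368 = 319203/20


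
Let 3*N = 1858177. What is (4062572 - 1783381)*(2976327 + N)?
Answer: 24585993429178/3 ≈ 8.1953e+12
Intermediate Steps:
N = 1858177/3 (N = (1/3)*1858177 = 1858177/3 ≈ 6.1939e+5)
(4062572 - 1783381)*(2976327 + N) = (4062572 - 1783381)*(2976327 + 1858177/3) = 2279191*(10787158/3) = 24585993429178/3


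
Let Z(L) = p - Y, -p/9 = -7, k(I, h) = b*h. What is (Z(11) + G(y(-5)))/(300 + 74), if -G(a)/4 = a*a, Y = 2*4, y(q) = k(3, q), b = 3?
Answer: -845/374 ≈ -2.2594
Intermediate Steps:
k(I, h) = 3*h
y(q) = 3*q
p = 63 (p = -9*(-7) = 63)
Y = 8
Z(L) = 55 (Z(L) = 63 - 1*8 = 63 - 8 = 55)
G(a) = -4*a² (G(a) = -4*a*a = -4*a²)
(Z(11) + G(y(-5)))/(300 + 74) = (55 - 4*(3*(-5))²)/(300 + 74) = (55 - 4*(-15)²)/374 = (55 - 4*225)*(1/374) = (55 - 900)*(1/374) = -845*1/374 = -845/374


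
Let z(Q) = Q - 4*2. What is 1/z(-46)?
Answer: -1/54 ≈ -0.018519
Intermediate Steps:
z(Q) = -8 + Q (z(Q) = Q - 8 = -8 + Q)
1/z(-46) = 1/(-8 - 46) = 1/(-54) = -1/54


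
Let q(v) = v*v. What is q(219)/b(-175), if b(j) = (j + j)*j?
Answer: 47961/61250 ≈ 0.78304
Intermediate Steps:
q(v) = v²
b(j) = 2*j² (b(j) = (2*j)*j = 2*j²)
q(219)/b(-175) = 219²/((2*(-175)²)) = 47961/((2*30625)) = 47961/61250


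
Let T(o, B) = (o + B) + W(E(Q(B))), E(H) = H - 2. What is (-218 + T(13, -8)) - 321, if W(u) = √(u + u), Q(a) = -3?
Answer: -534 + I*√10 ≈ -534.0 + 3.1623*I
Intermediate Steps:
E(H) = -2 + H
W(u) = √2*√u (W(u) = √(2*u) = √2*√u)
T(o, B) = B + o + I*√10 (T(o, B) = (o + B) + √2*√(-2 - 3) = (B + o) + √2*√(-5) = (B + o) + √2*(I*√5) = (B + o) + I*√10 = B + o + I*√10)
(-218 + T(13, -8)) - 321 = (-218 + (-8 + 13 + I*√10)) - 321 = (-218 + (5 + I*√10)) - 321 = (-213 + I*√10) - 321 = -534 + I*√10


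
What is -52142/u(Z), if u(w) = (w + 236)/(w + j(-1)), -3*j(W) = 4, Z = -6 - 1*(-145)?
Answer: -21534646/1125 ≈ -19142.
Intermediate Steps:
Z = 139 (Z = -6 + 145 = 139)
j(W) = -4/3 (j(W) = -⅓*4 = -4/3)
u(w) = (236 + w)/(-4/3 + w) (u(w) = (w + 236)/(w - 4/3) = (236 + w)/(-4/3 + w))
-52142/u(Z) = -52142*(-4 + 3*139)/(3*(236 + 139)) = -52142/(3*375/(-4 + 417)) = -52142/(3*375/413) = -52142/(3*(1/413)*375) = -52142/1125/413 = -52142*413/1125 = -21534646/1125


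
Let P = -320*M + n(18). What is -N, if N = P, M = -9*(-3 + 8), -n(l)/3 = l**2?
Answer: -13428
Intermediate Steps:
n(l) = -3*l**2
M = -45 (M = -9*5 = -45)
P = 13428 (P = -320*(-45) - 3*18**2 = 14400 - 3*324 = 14400 - 972 = 13428)
N = 13428
-N = -1*13428 = -13428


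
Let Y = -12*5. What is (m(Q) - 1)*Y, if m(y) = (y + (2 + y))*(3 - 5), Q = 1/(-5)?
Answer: 252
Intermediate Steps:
Q = -⅕ ≈ -0.20000
m(y) = -4 - 4*y (m(y) = (2 + 2*y)*(-2) = -4 - 4*y)
Y = -60
(m(Q) - 1)*Y = ((-4 - 4*(-⅕)) - 1)*(-60) = ((-4 + ⅘) - 1)*(-60) = (-16/5 - 1)*(-60) = -21/5*(-60) = 252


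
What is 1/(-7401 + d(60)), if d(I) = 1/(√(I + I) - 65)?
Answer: -15190585/112425760118 + √30/112425760118 ≈ -0.00013512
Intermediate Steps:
d(I) = 1/(-65 + √2*√I) (d(I) = 1/(√(2*I) - 65) = 1/(√2*√I - 65) = 1/(-65 + √2*√I))
1/(-7401 + d(60)) = 1/(-7401 + 1/(-65 + √2*√60)) = 1/(-7401 + 1/(-65 + √2*(2*√15))) = 1/(-7401 + 1/(-65 + 2*√30))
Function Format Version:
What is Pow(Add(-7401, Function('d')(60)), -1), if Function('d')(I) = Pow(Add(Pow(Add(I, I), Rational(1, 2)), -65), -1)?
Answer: Add(Rational(-15190585, 112425760118), Mul(Rational(1, 112425760118), Pow(30, Rational(1, 2)))) ≈ -0.00013512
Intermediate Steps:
Function('d')(I) = Pow(Add(-65, Mul(Pow(2, Rational(1, 2)), Pow(I, Rational(1, 2)))), -1) (Function('d')(I) = Pow(Add(Pow(Mul(2, I), Rational(1, 2)), -65), -1) = Pow(Add(Mul(Pow(2, Rational(1, 2)), Pow(I, Rational(1, 2))), -65), -1) = Pow(Add(-65, Mul(Pow(2, Rational(1, 2)), Pow(I, Rational(1, 2)))), -1))
Pow(Add(-7401, Function('d')(60)), -1) = Pow(Add(-7401, Pow(Add(-65, Mul(Pow(2, Rational(1, 2)), Pow(60, Rational(1, 2)))), -1)), -1) = Pow(Add(-7401, Pow(Add(-65, Mul(Pow(2, Rational(1, 2)), Mul(2, Pow(15, Rational(1, 2))))), -1)), -1) = Pow(Add(-7401, Pow(Add(-65, Mul(2, Pow(30, Rational(1, 2)))), -1)), -1)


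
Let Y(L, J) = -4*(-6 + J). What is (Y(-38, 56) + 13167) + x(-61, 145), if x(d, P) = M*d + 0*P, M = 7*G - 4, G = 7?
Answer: 10222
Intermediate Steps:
M = 45 (M = 7*7 - 4 = 49 - 4 = 45)
Y(L, J) = 24 - 4*J
x(d, P) = 45*d (x(d, P) = 45*d + 0*P = 45*d + 0 = 45*d)
(Y(-38, 56) + 13167) + x(-61, 145) = ((24 - 4*56) + 13167) + 45*(-61) = ((24 - 224) + 13167) - 2745 = (-200 + 13167) - 2745 = 12967 - 2745 = 10222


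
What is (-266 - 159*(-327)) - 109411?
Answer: -57684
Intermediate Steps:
(-266 - 159*(-327)) - 109411 = (-266 + 51993) - 109411 = 51727 - 109411 = -57684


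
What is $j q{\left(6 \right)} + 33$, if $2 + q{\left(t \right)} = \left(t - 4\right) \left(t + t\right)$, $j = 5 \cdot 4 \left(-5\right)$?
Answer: $-2167$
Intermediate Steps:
$j = -100$ ($j = 20 \left(-5\right) = -100$)
$q{\left(t \right)} = -2 + 2 t \left(-4 + t\right)$ ($q{\left(t \right)} = -2 + \left(t - 4\right) \left(t + t\right) = -2 + \left(-4 + t\right) 2 t = -2 + 2 t \left(-4 + t\right)$)
$j q{\left(6 \right)} + 33 = - 100 \left(-2 - 48 + 2 \cdot 6^{2}\right) + 33 = - 100 \left(-2 - 48 + 2 \cdot 36\right) + 33 = - 100 \left(-2 - 48 + 72\right) + 33 = \left(-100\right) 22 + 33 = -2200 + 33 = -2167$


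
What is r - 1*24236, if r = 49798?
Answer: 25562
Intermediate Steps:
r - 1*24236 = 49798 - 1*24236 = 49798 - 24236 = 25562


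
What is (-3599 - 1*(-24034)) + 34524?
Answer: 54959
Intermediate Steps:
(-3599 - 1*(-24034)) + 34524 = (-3599 + 24034) + 34524 = 20435 + 34524 = 54959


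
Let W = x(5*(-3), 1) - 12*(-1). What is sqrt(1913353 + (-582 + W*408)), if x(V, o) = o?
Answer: 5*sqrt(76723) ≈ 1384.9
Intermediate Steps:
W = 13 (W = 1 - 12*(-1) = 1 + 12 = 13)
sqrt(1913353 + (-582 + W*408)) = sqrt(1913353 + (-582 + 13*408)) = sqrt(1913353 + (-582 + 5304)) = sqrt(1913353 + 4722) = sqrt(1918075) = 5*sqrt(76723)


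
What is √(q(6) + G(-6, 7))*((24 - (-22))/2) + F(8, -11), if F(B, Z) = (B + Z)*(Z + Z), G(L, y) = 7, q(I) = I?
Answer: 66 + 23*√13 ≈ 148.93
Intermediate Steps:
F(B, Z) = 2*Z*(B + Z) (F(B, Z) = (B + Z)*(2*Z) = 2*Z*(B + Z))
√(q(6) + G(-6, 7))*((24 - (-22))/2) + F(8, -11) = √(6 + 7)*((24 - (-22))/2) + 2*(-11)*(8 - 11) = √13*((24 - 1*(-22))*(½)) + 2*(-11)*(-3) = √13*((24 + 22)*(½)) + 66 = √13*(46*(½)) + 66 = √13*23 + 66 = 23*√13 + 66 = 66 + 23*√13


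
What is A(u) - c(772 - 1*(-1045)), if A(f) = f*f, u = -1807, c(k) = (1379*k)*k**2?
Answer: -8272349537178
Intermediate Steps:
c(k) = 1379*k**3
A(f) = f**2
A(u) - c(772 - 1*(-1045)) = (-1807)**2 - 1379*(772 - 1*(-1045))**3 = 3265249 - 1379*(772 + 1045)**3 = 3265249 - 1379*1817**3 = 3265249 - 1379*5998805513 = 3265249 - 1*8272352802427 = 3265249 - 8272352802427 = -8272349537178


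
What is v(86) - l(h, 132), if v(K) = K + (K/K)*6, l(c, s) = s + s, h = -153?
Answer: -172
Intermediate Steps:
l(c, s) = 2*s
v(K) = 6 + K (v(K) = K + 1*6 = K + 6 = 6 + K)
v(86) - l(h, 132) = (6 + 86) - 2*132 = 92 - 1*264 = 92 - 264 = -172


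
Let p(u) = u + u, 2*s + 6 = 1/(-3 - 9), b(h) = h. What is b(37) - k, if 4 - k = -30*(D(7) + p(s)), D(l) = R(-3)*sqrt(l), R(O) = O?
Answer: 431/2 + 90*sqrt(7) ≈ 453.62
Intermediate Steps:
s = -73/24 (s = -3 + 1/(2*(-3 - 9)) = -3 + (1/2)/(-12) = -3 + (1/2)*(-1/12) = -3 - 1/24 = -73/24 ≈ -3.0417)
p(u) = 2*u
D(l) = -3*sqrt(l)
k = -357/2 - 90*sqrt(7) (k = 4 - (-30)*(-3*sqrt(7) + 2*(-73/24)) = 4 - (-30)*(-3*sqrt(7) - 73/12) = 4 - (-30)*(-73/12 - 3*sqrt(7)) = 4 - (365/2 + 90*sqrt(7)) = 4 + (-365/2 - 90*sqrt(7)) = -357/2 - 90*sqrt(7) ≈ -416.62)
b(37) - k = 37 - (-357/2 - 90*sqrt(7)) = 37 + (357/2 + 90*sqrt(7)) = 431/2 + 90*sqrt(7)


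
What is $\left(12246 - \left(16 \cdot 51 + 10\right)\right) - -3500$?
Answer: $14920$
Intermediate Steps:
$\left(12246 - \left(16 \cdot 51 + 10\right)\right) - -3500 = \left(12246 - \left(816 + 10\right)\right) + \left(-100 + 3600\right) = \left(12246 - 826\right) + 3500 = 11420 + 3500 = 14920$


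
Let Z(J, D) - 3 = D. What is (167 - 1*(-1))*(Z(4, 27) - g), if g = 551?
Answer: -87528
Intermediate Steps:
Z(J, D) = 3 + D
(167 - 1*(-1))*(Z(4, 27) - g) = (167 - 1*(-1))*((3 + 27) - 1*551) = (167 + 1)*(30 - 551) = 168*(-521) = -87528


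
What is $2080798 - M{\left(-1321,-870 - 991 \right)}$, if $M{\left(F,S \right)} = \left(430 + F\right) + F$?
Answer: $2083010$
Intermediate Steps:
$M{\left(F,S \right)} = 430 + 2 F$
$2080798 - M{\left(-1321,-870 - 991 \right)} = 2080798 - \left(430 + 2 \left(-1321\right)\right) = 2080798 - \left(430 - 2642\right) = 2080798 - -2212 = 2080798 + 2212 = 2083010$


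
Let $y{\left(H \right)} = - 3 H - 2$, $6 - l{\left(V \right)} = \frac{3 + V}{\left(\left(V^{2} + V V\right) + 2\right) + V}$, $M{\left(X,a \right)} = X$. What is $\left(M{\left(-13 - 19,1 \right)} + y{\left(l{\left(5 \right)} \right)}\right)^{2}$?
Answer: $\frac{960400}{361} \approx 2660.4$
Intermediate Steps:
$l{\left(V \right)} = 6 - \frac{3 + V}{2 + V + 2 V^{2}}$ ($l{\left(V \right)} = 6 - \frac{3 + V}{\left(\left(V^{2} + V V\right) + 2\right) + V} = 6 - \frac{3 + V}{\left(\left(V^{2} + V^{2}\right) + 2\right) + V} = 6 - \frac{3 + V}{\left(2 V^{2} + 2\right) + V} = 6 - \frac{3 + V}{\left(2 + 2 V^{2}\right) + V} = 6 - \frac{3 + V}{2 + V + 2 V^{2}}$)
$y{\left(H \right)} = -2 - 3 H$
$\left(M{\left(-13 - 19,1 \right)} + y{\left(l{\left(5 \right)} \right)}\right)^{2} = \left(\left(-13 - 19\right) - \left(2 + 3 \frac{9 + 5 \cdot 5 + 12 \cdot 5^{2}}{2 + 5 + 2 \cdot 5^{2}}\right)\right)^{2} = \left(\left(-13 - 19\right) - \left(2 + 3 \frac{9 + 25 + 12 \cdot 25}{2 + 5 + 2 \cdot 25}\right)\right)^{2} = \left(-32 - \left(2 + 3 \frac{9 + 25 + 300}{2 + 5 + 50}\right)\right)^{2} = \left(-32 - \left(2 + 3 \cdot \frac{1}{57} \cdot 334\right)\right)^{2} = \left(-32 - \frac{372}{19}\right)^{2} = \left(- \frac{980}{19}\right)^{2} = \frac{960400}{361}$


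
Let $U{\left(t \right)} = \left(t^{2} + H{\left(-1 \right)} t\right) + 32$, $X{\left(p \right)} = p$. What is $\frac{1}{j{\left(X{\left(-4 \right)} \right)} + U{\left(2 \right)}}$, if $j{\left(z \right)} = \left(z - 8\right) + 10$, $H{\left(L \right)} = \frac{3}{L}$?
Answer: $\frac{1}{28} \approx 0.035714$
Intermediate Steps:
$U{\left(t \right)} = 32 + t^{2} - 3 t$ ($U{\left(t \right)} = \left(t^{2} + \frac{3}{-1} t\right) + 32 = \left(t^{2} + 3 \left(-1\right) t\right) + 32 = \left(t^{2} - 3 t\right) + 32 = 32 + t^{2} - 3 t$)
$j{\left(z \right)} = 2 + z$ ($j{\left(z \right)} = \left(-8 + z\right) + 10 = 2 + z$)
$\frac{1}{j{\left(X{\left(-4 \right)} \right)} + U{\left(2 \right)}} = \frac{1}{\left(2 - 4\right) + \left(32 + 2^{2} - 6\right)} = \frac{1}{-2 + \left(32 + 4 - 6\right)} = \frac{1}{-2 + 30} = \frac{1}{28}$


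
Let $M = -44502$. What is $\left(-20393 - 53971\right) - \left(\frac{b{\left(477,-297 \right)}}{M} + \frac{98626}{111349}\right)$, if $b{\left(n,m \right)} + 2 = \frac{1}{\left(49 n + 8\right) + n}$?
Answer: $- \frac{2930532521074402509}{39407476932628} \approx -74365.0$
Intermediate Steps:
$b{\left(n,m \right)} = -2 + \frac{1}{8 + 50 n}$ ($b{\left(n,m \right)} = -2 + \frac{1}{\left(49 n + 8\right) + n} = -2 + \frac{1}{\left(8 + 49 n\right) + n} = -2 + \frac{1}{8 + 50 n}$)
$\left(-20393 - 53971\right) - \left(\frac{b{\left(477,-297 \right)}}{M} + \frac{98626}{111349}\right) = \left(-20393 - 53971\right) - \left(\frac{\frac{5}{2} \frac{1}{4 + 25 \cdot 477} \left(-3 - 9540\right)}{-44502} + \frac{98626}{111349}\right) = -74364 - \left(\frac{5 \left(-3 - 9540\right)}{2 \left(4 + 11925\right)} \left(- \frac{1}{44502}\right) + 98626 \cdot \frac{1}{111349}\right) = -74364 - \left(\frac{5}{2} \cdot \frac{1}{11929} \left(-9543\right) \left(- \frac{1}{44502}\right) + \frac{98626}{111349}\right) = -74364 - \left(\left(- \frac{47715}{23858}\right) \left(- \frac{1}{44502}\right) + \frac{98626}{111349}\right) = -74364 - \left(\frac{15905}{353909572} + \frac{98626}{111349}\right) = -74364 - \frac{34906456453917}{39407476932628} = - \frac{2930532521074402509}{39407476932628}$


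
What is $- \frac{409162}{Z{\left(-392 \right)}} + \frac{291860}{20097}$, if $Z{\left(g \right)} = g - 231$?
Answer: $\frac{1200679642}{1788633} \approx 671.28$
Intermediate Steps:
$Z{\left(g \right)} = -231 + g$ ($Z{\left(g \right)} = g - 231 = -231 + g$)
$- \frac{409162}{Z{\left(-392 \right)}} + \frac{291860}{20097} = - \frac{409162}{-231 - 392} + \frac{291860}{20097} = - \frac{409162}{-623} + 291860 \cdot \frac{1}{20097} = \left(-409162\right) \left(- \frac{1}{623}\right) + \frac{291860}{20097} = \frac{409162}{623} + \frac{291860}{20097} = \frac{1200679642}{1788633}$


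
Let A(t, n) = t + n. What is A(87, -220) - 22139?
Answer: -22272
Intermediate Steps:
A(t, n) = n + t
A(87, -220) - 22139 = (-220 + 87) - 22139 = -133 - 22139 = -22272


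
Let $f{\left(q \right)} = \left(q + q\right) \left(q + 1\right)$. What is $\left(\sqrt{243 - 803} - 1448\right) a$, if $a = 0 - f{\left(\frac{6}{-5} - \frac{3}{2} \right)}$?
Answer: $\frac{332316}{25} - \frac{918 i \sqrt{35}}{25} \approx 13293.0 - 217.24 i$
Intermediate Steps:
$f{\left(q \right)} = 2 q \left(1 + q\right)$
$a = - \frac{459}{50}$ ($a = 0 - 2 \left(\frac{6}{-5} - \frac{3}{2}\right) \left(1 + \left(\frac{6}{-5} - \frac{3}{2}\right)\right) = 0 - 2 \left(6 \left(- \frac{1}{5}\right) - \frac{3}{2}\right) \left(1 + \left(6 \left(- \frac{1}{5}\right) - \frac{3}{2}\right)\right) = 0 - 2 \left(- \frac{6}{5} - \frac{3}{2}\right) \left(1 - \frac{27}{10}\right) = 0 - 2 \left(- \frac{27}{10}\right) \left(1 - \frac{27}{10}\right) = 0 - 2 \left(- \frac{27}{10}\right) \left(- \frac{17}{10}\right) = 0 - \frac{459}{50} = - \frac{459}{50} \approx -9.18$)
$\left(\sqrt{243 - 803} - 1448\right) a = \left(\sqrt{243 - 803} - 1448\right) \left(- \frac{459}{50}\right) = \left(\sqrt{-560} - 1448\right) \left(- \frac{459}{50}\right) = \left(4 i \sqrt{35} - 1448\right) \left(- \frac{459}{50}\right) = \left(-1448 + 4 i \sqrt{35}\right) \left(- \frac{459}{50}\right) = \frac{332316}{25} - \frac{918 i \sqrt{35}}{25}$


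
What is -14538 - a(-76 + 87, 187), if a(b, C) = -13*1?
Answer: -14525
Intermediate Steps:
a(b, C) = -13
-14538 - a(-76 + 87, 187) = -14538 - 1*(-13) = -14538 + 13 = -14525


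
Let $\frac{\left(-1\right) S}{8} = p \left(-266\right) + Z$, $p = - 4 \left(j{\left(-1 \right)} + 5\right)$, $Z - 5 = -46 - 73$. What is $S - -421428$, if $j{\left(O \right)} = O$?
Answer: $388292$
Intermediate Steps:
$Z = -114$ ($Z = 5 - 119 = -114$)
$p = -16$ ($p = - 4 \left(-1 + 5\right) = \left(-4\right) 4 = -16$)
$S = -33136$ ($S = - 8 \left(\left(-16\right) \left(-266\right) - 114\right) = - 8 \left(4256 - 114\right) = \left(-8\right) 4142 = -33136$)
$S - -421428 = -33136 - -421428 = -33136 + 421428 = 388292$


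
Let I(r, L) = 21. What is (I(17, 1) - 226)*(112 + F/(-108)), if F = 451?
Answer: -2387225/108 ≈ -22104.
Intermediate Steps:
(I(17, 1) - 226)*(112 + F/(-108)) = (21 - 226)*(112 + 451/(-108)) = -205*(112 + 451*(-1/108)) = -205*(112 - 451/108) = -205*11645/108 = -2387225/108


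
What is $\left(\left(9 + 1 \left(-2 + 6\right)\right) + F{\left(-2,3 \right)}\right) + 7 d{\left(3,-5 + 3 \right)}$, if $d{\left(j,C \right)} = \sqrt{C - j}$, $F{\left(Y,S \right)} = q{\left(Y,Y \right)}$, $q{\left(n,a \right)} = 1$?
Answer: $14 + 7 i \sqrt{5} \approx 14.0 + 15.652 i$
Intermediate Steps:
$F{\left(Y,S \right)} = 1$
$\left(\left(9 + 1 \left(-2 + 6\right)\right) + F{\left(-2,3 \right)}\right) + 7 d{\left(3,-5 + 3 \right)} = \left(\left(9 + 1 \left(-2 + 6\right)\right) + 1\right) + 7 \sqrt{\left(-5 + 3\right) - 3} = \left(\left(9 + 1 \cdot 4\right) + 1\right) + 7 \sqrt{-2 - 3} = \left(\left(9 + 4\right) + 1\right) + 7 \sqrt{-5} = \left(13 + 1\right) + 7 i \sqrt{5} = 14 + 7 i \sqrt{5}$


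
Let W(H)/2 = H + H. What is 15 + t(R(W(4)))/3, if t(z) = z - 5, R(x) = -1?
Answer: 13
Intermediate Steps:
W(H) = 4*H (W(H) = 2*(H + H) = 2*(2*H) = 4*H)
t(z) = -5 + z
15 + t(R(W(4)))/3 = 15 + (-5 - 1)/3 = 15 - 6*⅓ = 15 - 2 = 13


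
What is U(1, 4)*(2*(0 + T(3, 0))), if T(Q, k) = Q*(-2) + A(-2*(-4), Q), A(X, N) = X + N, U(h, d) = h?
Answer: 10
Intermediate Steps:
A(X, N) = N + X
T(Q, k) = 8 - Q (T(Q, k) = Q*(-2) + (Q - 2*(-4)) = -2*Q + (Q + 8) = -2*Q + (8 + Q) = 8 - Q)
U(1, 4)*(2*(0 + T(3, 0))) = 1*(2*(0 + (8 - 1*3))) = 1*(2*(0 + (8 - 3))) = 1*(2*(0 + 5)) = 1*(2*5) = 1*10 = 10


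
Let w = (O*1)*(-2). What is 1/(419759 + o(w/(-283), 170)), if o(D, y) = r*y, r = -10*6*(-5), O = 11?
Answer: 1/470759 ≈ 2.1242e-6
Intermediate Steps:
w = -22 (w = (11*1)*(-2) = 11*(-2) = -22)
r = 300 (r = -60*(-5) = 300)
o(D, y) = 300*y
1/(419759 + o(w/(-283), 170)) = 1/(419759 + 300*170) = 1/(419759 + 51000) = 1/470759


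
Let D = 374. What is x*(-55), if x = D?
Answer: -20570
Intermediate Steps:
x = 374
x*(-55) = 374*(-55) = -20570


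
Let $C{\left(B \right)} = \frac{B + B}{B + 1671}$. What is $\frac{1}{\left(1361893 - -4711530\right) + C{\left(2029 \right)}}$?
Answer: $\frac{1850}{11235834579} \approx 1.6465 \cdot 10^{-7}$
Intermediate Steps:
$C{\left(B \right)} = \frac{2 B}{1671 + B}$
$\frac{1}{\left(1361893 - -4711530\right) + C{\left(2029 \right)}} = \frac{1}{\left(1361893 - -4711530\right) + 2 \cdot 2029 \frac{1}{1671 + 2029}} = \frac{1}{\left(1361893 + 4711530\right) + 2 \cdot 2029 \cdot \frac{1}{3700}} = \frac{1}{6073423 + 2 \cdot 2029 \cdot \frac{1}{3700}} = \frac{1}{6073423 + \frac{2029}{1850}} = \frac{1}{\frac{11235834579}{1850}} = \frac{1850}{11235834579}$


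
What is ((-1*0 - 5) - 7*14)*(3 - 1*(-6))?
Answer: -927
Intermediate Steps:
((-1*0 - 5) - 7*14)*(3 - 1*(-6)) = ((0 - 5) - 98)*(3 + 6) = (-5 - 98)*9 = -103*9 = -927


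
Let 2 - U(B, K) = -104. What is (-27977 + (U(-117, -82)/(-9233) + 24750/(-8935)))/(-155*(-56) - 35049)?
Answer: 461648795239/435071913899 ≈ 1.0611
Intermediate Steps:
U(B, K) = 106 (U(B, K) = 2 - 1*(-104) = 2 + 104 = 106)
(-27977 + (U(-117, -82)/(-9233) + 24750/(-8935)))/(-155*(-56) - 35049) = (-27977 + (106/(-9233) + 24750/(-8935)))/(-155*(-56) - 35049) = (-27977 + (106*(-1/9233) + 24750*(-1/8935)))/(8680 - 35049) = (-27977 + (-106/9233 - 4950/1787))/(-26369) = (-27977 - 45892772/16499371)*(-1/26369) = -461648795239/16499371*(-1/26369) = 461648795239/435071913899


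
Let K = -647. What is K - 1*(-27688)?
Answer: 27041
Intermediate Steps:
K - 1*(-27688) = -647 - 1*(-27688) = -647 + 27688 = 27041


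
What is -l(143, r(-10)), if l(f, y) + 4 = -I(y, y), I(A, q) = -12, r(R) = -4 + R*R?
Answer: -8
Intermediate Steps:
r(R) = -4 + R**2
l(f, y) = 8 (l(f, y) = -4 - 1*(-12) = -4 + 12 = 8)
-l(143, r(-10)) = -1*8 = -8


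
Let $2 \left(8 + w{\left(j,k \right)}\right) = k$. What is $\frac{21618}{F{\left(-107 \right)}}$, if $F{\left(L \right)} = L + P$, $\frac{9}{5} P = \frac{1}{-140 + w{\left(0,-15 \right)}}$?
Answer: $- \frac{60508782}{299503} \approx -202.03$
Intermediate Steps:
$w{\left(j,k \right)} = -8 + \frac{k}{2}$
$P = - \frac{10}{2799}$ ($P = \frac{5}{9 \left(-140 + \left(-8 + \frac{1}{2} \left(-15\right)\right)\right)} = \frac{5}{9 \left(-140 - \frac{31}{2}\right)} = \frac{5}{9 \left(- \frac{311}{2}\right)} = \frac{5}{9} \left(- \frac{2}{311}\right) = - \frac{10}{2799} \approx -0.0035727$)
$F{\left(L \right)} = - \frac{10}{2799} + L$ ($F{\left(L \right)} = L - \frac{10}{2799} = - \frac{10}{2799} + L$)
$\frac{21618}{F{\left(-107 \right)}} = \frac{21618}{- \frac{10}{2799} - 107} = \frac{21618}{- \frac{299503}{2799}} = 21618 \left(- \frac{2799}{299503}\right) = - \frac{60508782}{299503}$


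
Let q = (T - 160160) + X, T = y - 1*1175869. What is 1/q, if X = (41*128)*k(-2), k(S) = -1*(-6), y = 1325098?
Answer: 1/20557 ≈ 4.8645e-5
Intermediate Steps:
k(S) = 6
X = 31488 (X = (41*128)*6 = 5248*6 = 31488)
T = 149229 (T = 1325098 - 1*1175869 = 1325098 - 1175869 = 149229)
q = 20557 (q = (149229 - 160160) + 31488 = -10931 + 31488 = 20557)
1/q = 1/20557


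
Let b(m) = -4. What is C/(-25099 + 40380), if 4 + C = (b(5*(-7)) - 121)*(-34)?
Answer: 4246/15281 ≈ 0.27786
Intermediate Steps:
C = 4246 (C = -4 + (-4 - 121)*(-34) = -4 - 125*(-34) = -4 + 4250 = 4246)
C/(-25099 + 40380) = 4246/(-25099 + 40380) = 4246/15281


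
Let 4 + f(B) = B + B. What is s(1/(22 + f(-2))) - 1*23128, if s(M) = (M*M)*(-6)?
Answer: -2266547/98 ≈ -23128.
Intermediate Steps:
f(B) = -4 + 2*B (f(B) = -4 + (B + B) = -4 + 2*B)
s(M) = -6*M² (s(M) = M²*(-6) = -6*M²)
s(1/(22 + f(-2))) - 1*23128 = -6/(22 + (-4 + 2*(-2)))² - 1*23128 = -6/(22 + (-4 - 4))² - 23128 = -6/(22 - 8)² - 23128 = -6*(1/14)² - 23128 = -6*1/196 - 23128 = -3/98 - 23128 = -2266547/98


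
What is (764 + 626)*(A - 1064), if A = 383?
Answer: -946590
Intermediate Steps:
(764 + 626)*(A - 1064) = (764 + 626)*(383 - 1064) = 1390*(-681) = -946590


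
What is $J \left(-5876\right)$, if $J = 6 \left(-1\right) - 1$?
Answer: $41132$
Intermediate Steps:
$J = -7$ ($J = -6 - 1 = -7$)
$J \left(-5876\right) = \left(-7\right) \left(-5876\right) = 41132$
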